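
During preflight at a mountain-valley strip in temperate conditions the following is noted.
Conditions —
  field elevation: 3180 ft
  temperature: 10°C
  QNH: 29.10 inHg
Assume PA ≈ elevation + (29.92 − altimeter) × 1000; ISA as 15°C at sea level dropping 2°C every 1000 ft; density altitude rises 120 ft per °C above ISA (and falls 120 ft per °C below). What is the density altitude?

Pressure altitude = 3180 + (29.92 − 29.10) × 1000 = 3180 + (+820) = 4000 ft.
ISA temperature at 4000 ft = 15 − 2 × (4000/1000) = 7°C.
ISA deviation = 10 − 7 = +3°C.
Density altitude = 4000 + 120 × (3) = 4360 ft.

4360 ft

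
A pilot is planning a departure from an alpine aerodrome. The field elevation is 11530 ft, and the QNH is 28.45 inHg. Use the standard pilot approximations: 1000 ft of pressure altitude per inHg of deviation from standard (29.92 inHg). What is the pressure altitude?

13000 ft

Pressure correction = (29.92 − 28.45) × 1000 = +1470 ft.
Pressure altitude = 11530 + (+1470) = 13000 ft.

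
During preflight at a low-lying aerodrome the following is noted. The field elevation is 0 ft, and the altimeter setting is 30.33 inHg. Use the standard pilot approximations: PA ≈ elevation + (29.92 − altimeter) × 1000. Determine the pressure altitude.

-410 ft

Pressure correction = (29.92 − 30.33) × 1000 = -410 ft.
Pressure altitude = 0 + (-410) = -410 ft.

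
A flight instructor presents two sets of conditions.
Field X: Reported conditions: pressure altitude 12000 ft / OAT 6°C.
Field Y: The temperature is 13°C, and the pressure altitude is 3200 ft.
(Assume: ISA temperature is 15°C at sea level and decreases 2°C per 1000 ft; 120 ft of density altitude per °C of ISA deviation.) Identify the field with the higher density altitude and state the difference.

Field X by 10072 ft

Field X: ISA temp = -9°C, deviation +15°C, DA = 12000 + 120 × 15 = 13800 ft.
Field Y: ISA temp = 8.6°C, deviation +4.4°C, DA = 3200 + 120 × 4.4 = 3728 ft.
Field X is higher by 13800 − 3728 = 10072 ft.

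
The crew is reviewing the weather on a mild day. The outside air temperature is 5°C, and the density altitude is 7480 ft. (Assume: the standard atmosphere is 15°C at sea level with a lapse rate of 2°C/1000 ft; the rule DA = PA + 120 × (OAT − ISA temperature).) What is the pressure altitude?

DA = PA + 120 × (OAT − (15 − 2·PA/1000)) = PA + 120·OAT − 1800 + 0.24·PA = 1.24·PA + 120·OAT − 1800.
So 1.24·PA = 7480 − 120 × 5 + 1800 = 8680.
PA = 8680 / 1.24 = 7000 ft.

7000 ft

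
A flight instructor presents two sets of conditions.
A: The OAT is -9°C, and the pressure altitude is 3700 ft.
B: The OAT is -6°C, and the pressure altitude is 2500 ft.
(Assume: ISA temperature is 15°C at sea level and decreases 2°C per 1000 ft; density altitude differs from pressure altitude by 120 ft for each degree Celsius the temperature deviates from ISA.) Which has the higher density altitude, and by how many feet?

A by 1128 ft

A: ISA temp = 7.6°C, deviation -16.6°C, DA = 3700 + 120 × (-16.6) = 1708 ft.
B: ISA temp = 10°C, deviation -16°C, DA = 2500 + 120 × (-16) = 580 ft.
A is higher by 1708 − 580 = 1128 ft.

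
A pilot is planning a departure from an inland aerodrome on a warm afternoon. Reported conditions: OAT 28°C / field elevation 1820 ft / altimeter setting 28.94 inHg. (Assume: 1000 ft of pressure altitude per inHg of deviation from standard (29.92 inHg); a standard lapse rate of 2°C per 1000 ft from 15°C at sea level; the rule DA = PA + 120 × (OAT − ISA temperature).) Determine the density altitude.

Pressure altitude = 1820 + (29.92 − 28.94) × 1000 = 1820 + (+980) = 2800 ft.
ISA temperature at 2800 ft = 15 − 2 × (2800/1000) = 9.4°C.
ISA deviation = 28 − 9.4 = +18.6°C.
Density altitude = 2800 + 120 × (18.6) = 5032 ft.

5032 ft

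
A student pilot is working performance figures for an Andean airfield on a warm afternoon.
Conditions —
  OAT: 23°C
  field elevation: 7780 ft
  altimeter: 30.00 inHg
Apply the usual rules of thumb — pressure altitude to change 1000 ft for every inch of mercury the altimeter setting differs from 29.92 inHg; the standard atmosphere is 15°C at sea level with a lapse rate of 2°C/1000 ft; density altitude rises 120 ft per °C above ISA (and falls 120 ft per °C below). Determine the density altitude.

10508 ft

Pressure altitude = 7780 + (29.92 − 30.00) × 1000 = 7780 + (-80) = 7700 ft.
ISA temperature at 7700 ft = 15 − 2 × (7700/1000) = -0.4°C.
ISA deviation = 23 − (-0.4) = +23.4°C.
Density altitude = 7700 + 120 × (23.4) = 10508 ft.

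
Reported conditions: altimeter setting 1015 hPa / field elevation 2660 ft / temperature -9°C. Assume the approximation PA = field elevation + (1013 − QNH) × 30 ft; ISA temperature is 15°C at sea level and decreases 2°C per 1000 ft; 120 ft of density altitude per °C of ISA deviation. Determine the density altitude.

344 ft

Pressure altitude = 2660 + (1013 − 1015) × 30 = 2660 + (-60) = 2600 ft.
ISA temperature at 2600 ft = 15 − 2 × (2600/1000) = 9.8°C.
ISA deviation = -9 − 9.8 = -18.8°C.
Density altitude = 2600 + 120 × (-18.8) = 344 ft.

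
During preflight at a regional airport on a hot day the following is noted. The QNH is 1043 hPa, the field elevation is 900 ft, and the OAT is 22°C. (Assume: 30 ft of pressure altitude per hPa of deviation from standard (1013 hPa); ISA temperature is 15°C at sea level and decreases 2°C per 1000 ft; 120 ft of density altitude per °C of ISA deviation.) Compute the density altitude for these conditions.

Pressure altitude = 900 + (1013 − 1043) × 30 = 900 + (-900) = 0 ft.
ISA temperature at 0 ft = 15 − 2 × (0/1000) = 15°C.
ISA deviation = 22 − 15 = +7°C.
Density altitude = 0 + 120 × (7) = 840 ft.

840 ft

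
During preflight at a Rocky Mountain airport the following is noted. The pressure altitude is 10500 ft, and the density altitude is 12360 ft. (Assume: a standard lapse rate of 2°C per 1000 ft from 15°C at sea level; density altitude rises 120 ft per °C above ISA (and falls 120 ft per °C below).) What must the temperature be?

Density altitude − pressure altitude = 12360 − 10500 = +1860 ft.
At 120 ft/°C that is an ISA deviation of 1860/120 = +15.5°C.
ISA temperature at 10500 ft = 15 − 2 × (10500/1000) = -6°C.
OAT = ISA + deviation = -6 + (+15.5) = 9.5°C.

9.5°C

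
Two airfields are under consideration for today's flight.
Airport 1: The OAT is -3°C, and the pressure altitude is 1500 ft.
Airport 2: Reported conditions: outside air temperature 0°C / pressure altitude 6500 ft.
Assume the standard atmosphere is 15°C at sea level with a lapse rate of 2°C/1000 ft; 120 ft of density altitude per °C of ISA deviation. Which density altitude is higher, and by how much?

Airport 1: ISA temp = 12°C, deviation -15°C, DA = 1500 + 120 × (-15) = -300 ft.
Airport 2: ISA temp = 2°C, deviation -2°C, DA = 6500 + 120 × (-2) = 6260 ft.
Airport 2 is higher by 6260 − (-300) = 6560 ft.

Airport 2 by 6560 ft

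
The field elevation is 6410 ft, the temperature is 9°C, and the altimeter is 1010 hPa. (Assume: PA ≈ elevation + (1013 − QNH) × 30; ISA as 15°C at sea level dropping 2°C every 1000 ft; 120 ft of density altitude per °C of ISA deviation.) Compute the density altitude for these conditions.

7340 ft

Pressure altitude = 6410 + (1013 − 1010) × 30 = 6410 + (+90) = 6500 ft.
ISA temperature at 6500 ft = 15 − 2 × (6500/1000) = 2°C.
ISA deviation = 9 − 2 = +7°C.
Density altitude = 6500 + 120 × (7) = 7340 ft.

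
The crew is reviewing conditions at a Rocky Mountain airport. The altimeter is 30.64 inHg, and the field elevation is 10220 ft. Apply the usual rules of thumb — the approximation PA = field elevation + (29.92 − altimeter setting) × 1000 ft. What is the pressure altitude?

9500 ft

Pressure correction = (29.92 − 30.64) × 1000 = -720 ft.
Pressure altitude = 10220 + (-720) = 9500 ft.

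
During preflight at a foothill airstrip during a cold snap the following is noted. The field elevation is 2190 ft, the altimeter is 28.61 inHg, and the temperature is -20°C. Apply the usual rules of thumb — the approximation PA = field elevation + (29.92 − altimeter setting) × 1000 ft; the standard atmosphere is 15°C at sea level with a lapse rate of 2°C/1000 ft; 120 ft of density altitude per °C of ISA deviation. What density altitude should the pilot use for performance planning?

140 ft

Pressure altitude = 2190 + (29.92 − 28.61) × 1000 = 2190 + (+1310) = 3500 ft.
ISA temperature at 3500 ft = 15 − 2 × (3500/1000) = 8°C.
ISA deviation = -20 − 8 = -28°C.
Density altitude = 3500 + 120 × (-28) = 140 ft.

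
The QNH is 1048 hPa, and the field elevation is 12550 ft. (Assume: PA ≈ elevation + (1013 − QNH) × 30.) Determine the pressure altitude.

Pressure correction = (1013 − 1048) × 30 = -1050 ft.
Pressure altitude = 12550 + (-1050) = 11500 ft.

11500 ft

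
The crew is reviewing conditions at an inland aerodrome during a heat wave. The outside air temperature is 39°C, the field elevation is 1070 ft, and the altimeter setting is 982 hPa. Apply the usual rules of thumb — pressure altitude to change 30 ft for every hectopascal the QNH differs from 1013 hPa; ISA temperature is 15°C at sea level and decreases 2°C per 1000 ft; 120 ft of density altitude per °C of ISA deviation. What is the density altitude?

Pressure altitude = 1070 + (1013 − 982) × 30 = 1070 + (+930) = 2000 ft.
ISA temperature at 2000 ft = 15 − 2 × (2000/1000) = 11°C.
ISA deviation = 39 − 11 = +28°C.
Density altitude = 2000 + 120 × (28) = 5360 ft.

5360 ft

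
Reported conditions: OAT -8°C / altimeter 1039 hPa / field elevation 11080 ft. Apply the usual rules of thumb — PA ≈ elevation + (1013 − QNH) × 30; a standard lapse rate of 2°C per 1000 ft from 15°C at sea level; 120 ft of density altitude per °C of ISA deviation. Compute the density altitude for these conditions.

10012 ft

Pressure altitude = 11080 + (1013 − 1039) × 30 = 11080 + (-780) = 10300 ft.
ISA temperature at 10300 ft = 15 − 2 × (10300/1000) = -5.6°C.
ISA deviation = -8 − (-5.6) = -2.4°C.
Density altitude = 10300 + 120 × (-2.4) = 10012 ft.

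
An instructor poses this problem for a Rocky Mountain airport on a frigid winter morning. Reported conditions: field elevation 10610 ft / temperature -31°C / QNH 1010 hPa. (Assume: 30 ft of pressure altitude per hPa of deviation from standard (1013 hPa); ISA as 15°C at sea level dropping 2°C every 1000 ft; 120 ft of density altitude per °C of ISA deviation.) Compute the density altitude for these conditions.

7748 ft

Pressure altitude = 10610 + (1013 − 1010) × 30 = 10610 + (+90) = 10700 ft.
ISA temperature at 10700 ft = 15 − 2 × (10700/1000) = -6.4°C.
ISA deviation = -31 − (-6.4) = -24.6°C.
Density altitude = 10700 + 120 × (-24.6) = 7748 ft.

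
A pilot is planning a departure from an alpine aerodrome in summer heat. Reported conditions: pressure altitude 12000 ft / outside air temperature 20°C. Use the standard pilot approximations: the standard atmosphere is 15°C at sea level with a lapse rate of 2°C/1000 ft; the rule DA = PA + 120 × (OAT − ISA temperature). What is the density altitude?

15480 ft

ISA temperature at 12000 ft = 15 − 2 × (12000/1000) = -9°C.
ISA deviation = 20 − (-9) = +29°C.
Density altitude = 12000 + 120 × (29) = 12000 + (+3480) = 15480 ft.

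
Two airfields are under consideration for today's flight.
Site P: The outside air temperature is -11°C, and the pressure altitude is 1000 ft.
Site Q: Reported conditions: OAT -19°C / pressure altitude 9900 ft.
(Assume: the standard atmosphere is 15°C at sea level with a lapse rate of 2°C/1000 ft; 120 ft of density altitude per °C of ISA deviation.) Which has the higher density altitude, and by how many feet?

Site Q by 10076 ft

Site P: ISA temp = 13°C, deviation -24°C, DA = 1000 + 120 × (-24) = -1880 ft.
Site Q: ISA temp = -4.8°C, deviation -14.2°C, DA = 9900 + 120 × (-14.2) = 8196 ft.
Site Q is higher by 8196 − (-1880) = 10076 ft.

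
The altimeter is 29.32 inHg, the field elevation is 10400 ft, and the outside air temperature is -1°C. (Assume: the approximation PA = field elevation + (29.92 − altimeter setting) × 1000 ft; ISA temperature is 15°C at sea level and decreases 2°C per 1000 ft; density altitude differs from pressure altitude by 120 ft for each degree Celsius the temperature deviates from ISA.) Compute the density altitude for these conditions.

Pressure altitude = 10400 + (29.92 − 29.32) × 1000 = 10400 + (+600) = 11000 ft.
ISA temperature at 11000 ft = 15 − 2 × (11000/1000) = -7°C.
ISA deviation = -1 − (-7) = +6°C.
Density altitude = 11000 + 120 × (6) = 11720 ft.

11720 ft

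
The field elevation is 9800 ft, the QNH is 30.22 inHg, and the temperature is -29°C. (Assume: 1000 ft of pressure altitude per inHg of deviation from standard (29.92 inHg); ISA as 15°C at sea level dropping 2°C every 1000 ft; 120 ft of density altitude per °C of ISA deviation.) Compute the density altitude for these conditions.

6500 ft

Pressure altitude = 9800 + (29.92 − 30.22) × 1000 = 9800 + (-300) = 9500 ft.
ISA temperature at 9500 ft = 15 − 2 × (9500/1000) = -4°C.
ISA deviation = -29 − (-4) = -25°C.
Density altitude = 9500 + 120 × (-25) = 6500 ft.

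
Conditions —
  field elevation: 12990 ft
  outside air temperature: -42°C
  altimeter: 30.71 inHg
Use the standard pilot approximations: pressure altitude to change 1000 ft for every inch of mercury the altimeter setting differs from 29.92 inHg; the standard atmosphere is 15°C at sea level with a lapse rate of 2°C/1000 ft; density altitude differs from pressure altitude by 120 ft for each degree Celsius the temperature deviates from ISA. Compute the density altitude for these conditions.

Pressure altitude = 12990 + (29.92 − 30.71) × 1000 = 12990 + (-790) = 12200 ft.
ISA temperature at 12200 ft = 15 − 2 × (12200/1000) = -9.4°C.
ISA deviation = -42 − (-9.4) = -32.6°C.
Density altitude = 12200 + 120 × (-32.6) = 8288 ft.

8288 ft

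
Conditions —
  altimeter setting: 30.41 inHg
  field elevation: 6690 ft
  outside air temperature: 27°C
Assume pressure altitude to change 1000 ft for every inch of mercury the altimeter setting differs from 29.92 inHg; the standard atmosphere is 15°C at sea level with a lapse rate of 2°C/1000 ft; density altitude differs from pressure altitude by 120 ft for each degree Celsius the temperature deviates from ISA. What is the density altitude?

9128 ft

Pressure altitude = 6690 + (29.92 − 30.41) × 1000 = 6690 + (-490) = 6200 ft.
ISA temperature at 6200 ft = 15 − 2 × (6200/1000) = 2.6°C.
ISA deviation = 27 − 2.6 = +24.4°C.
Density altitude = 6200 + 120 × (24.4) = 9128 ft.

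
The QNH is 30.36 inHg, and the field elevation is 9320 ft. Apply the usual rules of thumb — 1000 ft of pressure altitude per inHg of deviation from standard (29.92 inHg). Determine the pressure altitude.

8880 ft

Pressure correction = (29.92 − 30.36) × 1000 = -440 ft.
Pressure altitude = 9320 + (-440) = 8880 ft.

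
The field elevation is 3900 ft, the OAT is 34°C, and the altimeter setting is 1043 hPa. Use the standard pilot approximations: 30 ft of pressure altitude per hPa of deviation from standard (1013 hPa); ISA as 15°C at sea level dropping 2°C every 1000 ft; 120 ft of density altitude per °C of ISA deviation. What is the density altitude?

6000 ft

Pressure altitude = 3900 + (1013 − 1043) × 30 = 3900 + (-900) = 3000 ft.
ISA temperature at 3000 ft = 15 − 2 × (3000/1000) = 9°C.
ISA deviation = 34 − 9 = +25°C.
Density altitude = 3000 + 120 × (25) = 6000 ft.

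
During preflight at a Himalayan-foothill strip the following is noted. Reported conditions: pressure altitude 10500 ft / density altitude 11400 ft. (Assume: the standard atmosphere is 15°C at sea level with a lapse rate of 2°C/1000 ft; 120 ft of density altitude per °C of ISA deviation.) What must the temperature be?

Density altitude − pressure altitude = 11400 − 10500 = +900 ft.
At 120 ft/°C that is an ISA deviation of 900/120 = +7.5°C.
ISA temperature at 10500 ft = 15 − 2 × (10500/1000) = -6°C.
OAT = ISA + deviation = -6 + (+7.5) = 1.5°C.

1.5°C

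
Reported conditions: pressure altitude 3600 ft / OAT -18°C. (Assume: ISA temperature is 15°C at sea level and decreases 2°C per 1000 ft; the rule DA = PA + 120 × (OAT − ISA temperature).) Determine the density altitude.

ISA temperature at 3600 ft = 15 − 2 × (3600/1000) = 7.8°C.
ISA deviation = -18 − 7.8 = -25.8°C.
Density altitude = 3600 + 120 × (-25.8) = 3600 + (-3096) = 504 ft.

504 ft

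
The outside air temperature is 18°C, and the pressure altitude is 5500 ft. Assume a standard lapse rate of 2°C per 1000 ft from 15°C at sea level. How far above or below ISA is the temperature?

ISA+14°C

ISA temperature at 5500 ft = 15 − 2 × (5500/1000) = 4°C.
Deviation = OAT − ISA = 18 − 4 = +14°C.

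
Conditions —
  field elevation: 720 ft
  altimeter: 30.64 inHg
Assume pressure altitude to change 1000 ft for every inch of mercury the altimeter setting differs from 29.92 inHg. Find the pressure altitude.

0 ft

Pressure correction = (29.92 − 30.64) × 1000 = -720 ft.
Pressure altitude = 720 + (-720) = 0 ft.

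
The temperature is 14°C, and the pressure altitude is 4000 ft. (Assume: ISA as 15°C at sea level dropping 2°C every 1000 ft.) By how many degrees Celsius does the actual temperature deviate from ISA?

ISA+7°C

ISA temperature at 4000 ft = 15 − 2 × (4000/1000) = 7°C.
Deviation = OAT − ISA = 14 − 7 = +7°C.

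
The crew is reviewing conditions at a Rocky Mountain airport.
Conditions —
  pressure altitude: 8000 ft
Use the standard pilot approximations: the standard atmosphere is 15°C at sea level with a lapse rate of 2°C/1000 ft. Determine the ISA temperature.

ISA temperature = 15 − 2 × (8000/1000) = 15 − 16 = -1°C.

-1°C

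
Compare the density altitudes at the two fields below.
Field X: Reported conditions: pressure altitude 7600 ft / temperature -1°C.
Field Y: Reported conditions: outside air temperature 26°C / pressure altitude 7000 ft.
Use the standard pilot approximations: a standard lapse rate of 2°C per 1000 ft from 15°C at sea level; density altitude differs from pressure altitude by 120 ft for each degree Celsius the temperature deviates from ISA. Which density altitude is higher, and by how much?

Field X: ISA temp = -0.2°C, deviation -0.8°C, DA = 7600 + 120 × (-0.8) = 7504 ft.
Field Y: ISA temp = 1°C, deviation +25°C, DA = 7000 + 120 × 25 = 10000 ft.
Field Y is higher by 10000 − 7504 = 2496 ft.

Field Y by 2496 ft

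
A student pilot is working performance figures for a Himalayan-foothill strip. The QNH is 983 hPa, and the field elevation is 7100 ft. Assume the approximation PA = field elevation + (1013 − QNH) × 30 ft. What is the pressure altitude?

8000 ft

Pressure correction = (1013 − 983) × 30 = +900 ft.
Pressure altitude = 7100 + (+900) = 8000 ft.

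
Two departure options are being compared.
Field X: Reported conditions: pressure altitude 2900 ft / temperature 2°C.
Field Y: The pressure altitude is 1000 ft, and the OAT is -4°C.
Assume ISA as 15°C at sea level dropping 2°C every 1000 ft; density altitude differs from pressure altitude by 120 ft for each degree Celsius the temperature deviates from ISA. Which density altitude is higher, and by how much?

Field X by 3076 ft

Field X: ISA temp = 9.2°C, deviation -7.2°C, DA = 2900 + 120 × (-7.2) = 2036 ft.
Field Y: ISA temp = 13°C, deviation -17°C, DA = 1000 + 120 × (-17) = -1040 ft.
Field X is higher by 2036 − (-1040) = 3076 ft.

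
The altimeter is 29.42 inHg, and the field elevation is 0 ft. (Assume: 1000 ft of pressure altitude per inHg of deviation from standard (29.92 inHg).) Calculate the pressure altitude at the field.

500 ft

Pressure correction = (29.92 − 29.42) × 1000 = +500 ft.
Pressure altitude = 0 + (+500) = 500 ft.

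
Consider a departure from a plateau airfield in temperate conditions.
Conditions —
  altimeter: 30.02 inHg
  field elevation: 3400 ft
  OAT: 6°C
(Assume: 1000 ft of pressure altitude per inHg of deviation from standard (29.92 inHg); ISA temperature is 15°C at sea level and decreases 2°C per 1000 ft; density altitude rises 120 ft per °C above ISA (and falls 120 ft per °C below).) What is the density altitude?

Pressure altitude = 3400 + (29.92 − 30.02) × 1000 = 3400 + (-100) = 3300 ft.
ISA temperature at 3300 ft = 15 − 2 × (3300/1000) = 8.4°C.
ISA deviation = 6 − 8.4 = -2.4°C.
Density altitude = 3300 + 120 × (-2.4) = 3012 ft.

3012 ft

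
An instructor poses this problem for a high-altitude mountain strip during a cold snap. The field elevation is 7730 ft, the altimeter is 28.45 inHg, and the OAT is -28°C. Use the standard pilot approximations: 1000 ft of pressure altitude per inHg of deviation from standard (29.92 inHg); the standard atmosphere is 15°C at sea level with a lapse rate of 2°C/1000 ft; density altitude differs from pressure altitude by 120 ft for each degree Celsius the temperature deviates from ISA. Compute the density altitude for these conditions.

Pressure altitude = 7730 + (29.92 − 28.45) × 1000 = 7730 + (+1470) = 9200 ft.
ISA temperature at 9200 ft = 15 − 2 × (9200/1000) = -3.4°C.
ISA deviation = -28 − (-3.4) = -24.6°C.
Density altitude = 9200 + 120 × (-24.6) = 6248 ft.

6248 ft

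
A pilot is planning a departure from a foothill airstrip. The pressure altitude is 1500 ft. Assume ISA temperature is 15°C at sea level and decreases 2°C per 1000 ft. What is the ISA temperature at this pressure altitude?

ISA temperature = 15 − 2 × (1500/1000) = 15 − 3 = 12°C.

12°C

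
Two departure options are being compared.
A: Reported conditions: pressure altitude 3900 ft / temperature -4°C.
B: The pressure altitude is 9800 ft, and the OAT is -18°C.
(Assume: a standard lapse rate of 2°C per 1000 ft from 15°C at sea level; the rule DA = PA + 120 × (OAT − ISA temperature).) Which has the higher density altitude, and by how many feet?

B by 5636 ft

A: ISA temp = 7.2°C, deviation -11.2°C, DA = 3900 + 120 × (-11.2) = 2556 ft.
B: ISA temp = -4.6°C, deviation -13.4°C, DA = 9800 + 120 × (-13.4) = 8192 ft.
B is higher by 8192 − 2556 = 5636 ft.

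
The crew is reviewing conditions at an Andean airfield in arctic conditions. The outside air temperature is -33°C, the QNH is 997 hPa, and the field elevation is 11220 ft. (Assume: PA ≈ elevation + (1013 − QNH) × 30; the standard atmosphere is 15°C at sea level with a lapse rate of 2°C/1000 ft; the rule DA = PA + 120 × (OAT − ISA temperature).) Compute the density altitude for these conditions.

8748 ft

Pressure altitude = 11220 + (1013 − 997) × 30 = 11220 + (+480) = 11700 ft.
ISA temperature at 11700 ft = 15 − 2 × (11700/1000) = -8.4°C.
ISA deviation = -33 − (-8.4) = -24.6°C.
Density altitude = 11700 + 120 × (-24.6) = 8748 ft.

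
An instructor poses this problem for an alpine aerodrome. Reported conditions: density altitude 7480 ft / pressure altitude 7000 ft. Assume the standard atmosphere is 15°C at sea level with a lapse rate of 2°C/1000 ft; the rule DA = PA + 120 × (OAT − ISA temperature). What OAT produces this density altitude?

Density altitude − pressure altitude = 7480 − 7000 = +480 ft.
At 120 ft/°C that is an ISA deviation of 480/120 = +4°C.
ISA temperature at 7000 ft = 15 − 2 × (7000/1000) = 1°C.
OAT = ISA + deviation = 1 + (+4) = 5°C.

5°C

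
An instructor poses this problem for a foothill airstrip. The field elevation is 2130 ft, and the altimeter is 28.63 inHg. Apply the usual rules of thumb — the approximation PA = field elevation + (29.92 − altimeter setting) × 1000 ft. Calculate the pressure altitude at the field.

Pressure correction = (29.92 − 28.63) × 1000 = +1290 ft.
Pressure altitude = 2130 + (+1290) = 3420 ft.

3420 ft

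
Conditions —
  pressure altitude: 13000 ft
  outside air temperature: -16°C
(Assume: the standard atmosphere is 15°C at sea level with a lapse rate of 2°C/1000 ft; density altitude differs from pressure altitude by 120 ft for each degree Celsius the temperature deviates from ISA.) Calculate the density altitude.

ISA temperature at 13000 ft = 15 − 2 × (13000/1000) = -11°C.
ISA deviation = -16 − (-11) = -5°C.
Density altitude = 13000 + 120 × (-5) = 13000 + (-600) = 12400 ft.

12400 ft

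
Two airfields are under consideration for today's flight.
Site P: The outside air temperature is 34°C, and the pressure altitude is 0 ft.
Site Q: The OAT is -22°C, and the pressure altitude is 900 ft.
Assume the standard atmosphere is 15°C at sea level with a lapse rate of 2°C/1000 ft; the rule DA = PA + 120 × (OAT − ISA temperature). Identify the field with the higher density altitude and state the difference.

Site P: ISA temp = 15°C, deviation +19°C, DA = 0 + 120 × 19 = 2280 ft.
Site Q: ISA temp = 13.2°C, deviation -35.2°C, DA = 900 + 120 × (-35.2) = -3324 ft.
Site P is higher by 2280 − (-3324) = 5604 ft.

Site P by 5604 ft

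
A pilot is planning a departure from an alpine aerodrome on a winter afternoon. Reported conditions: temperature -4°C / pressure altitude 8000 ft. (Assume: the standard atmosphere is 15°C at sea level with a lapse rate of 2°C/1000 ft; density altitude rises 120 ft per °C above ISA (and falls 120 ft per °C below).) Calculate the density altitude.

ISA temperature at 8000 ft = 15 − 2 × (8000/1000) = -1°C.
ISA deviation = -4 − (-1) = -3°C.
Density altitude = 8000 + 120 × (-3) = 8000 + (-360) = 7640 ft.

7640 ft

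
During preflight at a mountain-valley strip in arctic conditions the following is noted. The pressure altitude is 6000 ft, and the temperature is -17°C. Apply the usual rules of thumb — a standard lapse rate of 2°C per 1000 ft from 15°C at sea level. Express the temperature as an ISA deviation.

ISA-20°C

ISA temperature at 6000 ft = 15 − 2 × (6000/1000) = 3°C.
Deviation = OAT − ISA = -17 − 3 = -20°C.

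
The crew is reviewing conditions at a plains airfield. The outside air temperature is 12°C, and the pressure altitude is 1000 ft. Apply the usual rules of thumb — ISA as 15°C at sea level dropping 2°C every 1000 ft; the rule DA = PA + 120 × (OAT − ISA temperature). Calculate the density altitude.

880 ft

ISA temperature at 1000 ft = 15 − 2 × (1000/1000) = 13°C.
ISA deviation = 12 − 13 = -1°C.
Density altitude = 1000 + 120 × (-1) = 1000 + (-120) = 880 ft.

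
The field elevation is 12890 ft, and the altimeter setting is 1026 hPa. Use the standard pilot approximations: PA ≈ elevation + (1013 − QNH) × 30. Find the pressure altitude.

Pressure correction = (1013 − 1026) × 30 = -390 ft.
Pressure altitude = 12890 + (-390) = 12500 ft.

12500 ft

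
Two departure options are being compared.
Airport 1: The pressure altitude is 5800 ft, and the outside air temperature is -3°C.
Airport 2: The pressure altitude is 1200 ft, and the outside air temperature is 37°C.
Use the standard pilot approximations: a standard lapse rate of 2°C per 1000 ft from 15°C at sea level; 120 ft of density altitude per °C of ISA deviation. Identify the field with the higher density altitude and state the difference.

Airport 1 by 904 ft

Airport 1: ISA temp = 3.4°C, deviation -6.4°C, DA = 5800 + 120 × (-6.4) = 5032 ft.
Airport 2: ISA temp = 12.6°C, deviation +24.4°C, DA = 1200 + 120 × 24.4 = 4128 ft.
Airport 1 is higher by 5032 − 4128 = 904 ft.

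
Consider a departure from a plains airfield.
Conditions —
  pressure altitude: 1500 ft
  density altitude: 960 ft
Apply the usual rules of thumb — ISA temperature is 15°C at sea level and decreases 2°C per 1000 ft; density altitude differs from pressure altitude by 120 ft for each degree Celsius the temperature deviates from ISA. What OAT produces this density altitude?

7.5°C

Density altitude − pressure altitude = 960 − 1500 = -540 ft.
At 120 ft/°C that is an ISA deviation of -540/120 = -4.5°C.
ISA temperature at 1500 ft = 15 − 2 × (1500/1000) = 12°C.
OAT = ISA + deviation = 12 + (-4.5) = 7.5°C.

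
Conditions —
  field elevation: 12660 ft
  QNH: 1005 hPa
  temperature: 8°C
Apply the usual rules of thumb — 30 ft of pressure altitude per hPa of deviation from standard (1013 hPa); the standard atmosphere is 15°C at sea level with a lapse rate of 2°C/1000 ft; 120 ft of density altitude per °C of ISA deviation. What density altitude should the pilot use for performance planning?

Pressure altitude = 12660 + (1013 − 1005) × 30 = 12660 + (+240) = 12900 ft.
ISA temperature at 12900 ft = 15 − 2 × (12900/1000) = -10.8°C.
ISA deviation = 8 − (-10.8) = +18.8°C.
Density altitude = 12900 + 120 × (18.8) = 15156 ft.

15156 ft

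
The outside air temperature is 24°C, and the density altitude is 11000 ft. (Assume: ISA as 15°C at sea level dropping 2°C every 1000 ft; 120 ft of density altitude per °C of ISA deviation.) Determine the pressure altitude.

DA = PA + 120 × (OAT − (15 − 2·PA/1000)) = PA + 120·OAT − 1800 + 0.24·PA = 1.24·PA + 120·OAT − 1800.
So 1.24·PA = 11000 − 120 × 24 + 1800 = 9920.
PA = 9920 / 1.24 = 8000 ft.

8000 ft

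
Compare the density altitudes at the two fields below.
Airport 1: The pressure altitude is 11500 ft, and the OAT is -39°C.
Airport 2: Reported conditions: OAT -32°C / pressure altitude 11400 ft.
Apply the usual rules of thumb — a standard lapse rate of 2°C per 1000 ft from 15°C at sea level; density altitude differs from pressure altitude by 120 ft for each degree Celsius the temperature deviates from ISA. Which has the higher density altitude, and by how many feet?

Airport 2 by 716 ft

Airport 1: ISA temp = -8°C, deviation -31°C, DA = 11500 + 120 × (-31) = 7780 ft.
Airport 2: ISA temp = -7.8°C, deviation -24.2°C, DA = 11400 + 120 × (-24.2) = 8496 ft.
Airport 2 is higher by 8496 − 7780 = 716 ft.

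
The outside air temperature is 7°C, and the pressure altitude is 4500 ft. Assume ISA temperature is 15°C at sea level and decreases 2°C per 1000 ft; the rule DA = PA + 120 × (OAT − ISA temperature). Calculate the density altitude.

ISA temperature at 4500 ft = 15 − 2 × (4500/1000) = 6°C.
ISA deviation = 7 − 6 = +1°C.
Density altitude = 4500 + 120 × (1) = 4500 + (+120) = 4620 ft.

4620 ft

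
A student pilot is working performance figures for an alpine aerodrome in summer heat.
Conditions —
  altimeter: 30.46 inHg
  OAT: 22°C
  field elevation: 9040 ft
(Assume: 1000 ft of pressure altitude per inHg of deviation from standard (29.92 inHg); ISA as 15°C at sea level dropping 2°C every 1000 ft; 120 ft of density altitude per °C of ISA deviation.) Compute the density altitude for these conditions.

11380 ft

Pressure altitude = 9040 + (29.92 − 30.46) × 1000 = 9040 + (-540) = 8500 ft.
ISA temperature at 8500 ft = 15 − 2 × (8500/1000) = -2°C.
ISA deviation = 22 − (-2) = +24°C.
Density altitude = 8500 + 120 × (24) = 11380 ft.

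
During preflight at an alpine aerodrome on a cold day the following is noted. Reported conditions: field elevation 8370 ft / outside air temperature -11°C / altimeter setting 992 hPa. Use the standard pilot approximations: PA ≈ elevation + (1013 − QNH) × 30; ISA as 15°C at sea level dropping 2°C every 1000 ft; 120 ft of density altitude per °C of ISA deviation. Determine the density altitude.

Pressure altitude = 8370 + (1013 − 992) × 30 = 8370 + (+630) = 9000 ft.
ISA temperature at 9000 ft = 15 − 2 × (9000/1000) = -3°C.
ISA deviation = -11 − (-3) = -8°C.
Density altitude = 9000 + 120 × (-8) = 8040 ft.

8040 ft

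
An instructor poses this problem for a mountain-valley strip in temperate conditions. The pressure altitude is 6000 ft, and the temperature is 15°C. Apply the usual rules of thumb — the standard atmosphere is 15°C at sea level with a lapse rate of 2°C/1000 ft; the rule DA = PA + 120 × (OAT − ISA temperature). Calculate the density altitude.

ISA temperature at 6000 ft = 15 − 2 × (6000/1000) = 3°C.
ISA deviation = 15 − 3 = +12°C.
Density altitude = 6000 + 120 × (12) = 6000 + (+1440) = 7440 ft.

7440 ft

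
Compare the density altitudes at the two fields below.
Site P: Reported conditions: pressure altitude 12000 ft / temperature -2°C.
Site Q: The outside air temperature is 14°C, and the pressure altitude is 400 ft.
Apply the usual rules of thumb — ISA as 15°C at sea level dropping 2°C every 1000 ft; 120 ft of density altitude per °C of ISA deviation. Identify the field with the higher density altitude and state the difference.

Site P: ISA temp = -9°C, deviation +7°C, DA = 12000 + 120 × 7 = 12840 ft.
Site Q: ISA temp = 14.2°C, deviation -0.2°C, DA = 400 + 120 × (-0.2) = 376 ft.
Site P is higher by 12840 − 376 = 12464 ft.

Site P by 12464 ft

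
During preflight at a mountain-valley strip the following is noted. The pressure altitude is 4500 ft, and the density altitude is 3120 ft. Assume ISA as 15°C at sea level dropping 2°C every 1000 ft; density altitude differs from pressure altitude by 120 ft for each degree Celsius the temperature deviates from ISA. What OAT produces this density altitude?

-5.5°C

Density altitude − pressure altitude = 3120 − 4500 = -1380 ft.
At 120 ft/°C that is an ISA deviation of -1380/120 = -11.5°C.
ISA temperature at 4500 ft = 15 − 2 × (4500/1000) = 6°C.
OAT = ISA + deviation = 6 + (-11.5) = -5.5°C.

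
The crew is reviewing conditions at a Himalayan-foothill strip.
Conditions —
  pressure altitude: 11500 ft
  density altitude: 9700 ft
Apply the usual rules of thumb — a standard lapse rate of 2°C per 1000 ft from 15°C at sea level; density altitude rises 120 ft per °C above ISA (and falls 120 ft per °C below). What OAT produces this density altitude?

-23°C

Density altitude − pressure altitude = 9700 − 11500 = -1800 ft.
At 120 ft/°C that is an ISA deviation of -1800/120 = -15°C.
ISA temperature at 11500 ft = 15 − 2 × (11500/1000) = -8°C.
OAT = ISA + deviation = -8 + (-15) = -23°C.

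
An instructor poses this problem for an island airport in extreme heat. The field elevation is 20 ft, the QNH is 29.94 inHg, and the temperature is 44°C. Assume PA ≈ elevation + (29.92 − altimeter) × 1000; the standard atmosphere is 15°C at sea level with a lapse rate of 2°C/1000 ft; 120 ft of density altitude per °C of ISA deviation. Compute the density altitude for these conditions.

Pressure altitude = 20 + (29.92 − 29.94) × 1000 = 20 + (-20) = 0 ft.
ISA temperature at 0 ft = 15 − 2 × (0/1000) = 15°C.
ISA deviation = 44 − 15 = +29°C.
Density altitude = 0 + 120 × (29) = 3480 ft.

3480 ft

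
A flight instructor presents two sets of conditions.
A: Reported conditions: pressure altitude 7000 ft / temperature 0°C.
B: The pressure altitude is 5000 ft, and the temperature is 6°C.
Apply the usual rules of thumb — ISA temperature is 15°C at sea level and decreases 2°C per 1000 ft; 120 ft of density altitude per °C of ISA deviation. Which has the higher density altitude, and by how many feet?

A: ISA temp = 1°C, deviation -1°C, DA = 7000 + 120 × (-1) = 6880 ft.
B: ISA temp = 5°C, deviation +1°C, DA = 5000 + 120 × 1 = 5120 ft.
A is higher by 6880 − 5120 = 1760 ft.

A by 1760 ft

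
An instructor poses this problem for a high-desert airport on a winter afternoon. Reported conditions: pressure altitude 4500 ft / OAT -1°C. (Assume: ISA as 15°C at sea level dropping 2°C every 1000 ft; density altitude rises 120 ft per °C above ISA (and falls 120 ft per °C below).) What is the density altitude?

3660 ft

ISA temperature at 4500 ft = 15 − 2 × (4500/1000) = 6°C.
ISA deviation = -1 − 6 = -7°C.
Density altitude = 4500 + 120 × (-7) = 4500 + (-840) = 3660 ft.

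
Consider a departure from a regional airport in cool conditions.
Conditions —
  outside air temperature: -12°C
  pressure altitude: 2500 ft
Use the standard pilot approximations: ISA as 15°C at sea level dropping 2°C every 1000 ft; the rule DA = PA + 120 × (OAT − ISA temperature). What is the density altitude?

-140 ft

ISA temperature at 2500 ft = 15 − 2 × (2500/1000) = 10°C.
ISA deviation = -12 − 10 = -22°C.
Density altitude = 2500 + 120 × (-22) = 2500 + (-2640) = -140 ft.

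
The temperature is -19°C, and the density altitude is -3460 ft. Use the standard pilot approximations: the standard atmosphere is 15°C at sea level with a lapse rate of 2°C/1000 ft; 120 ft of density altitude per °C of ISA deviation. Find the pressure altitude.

500 ft

DA = PA + 120 × (OAT − (15 − 2·PA/1000)) = PA + 120·OAT − 1800 + 0.24·PA = 1.24·PA + 120·OAT − 1800.
So 1.24·PA = -3460 − 120 × (-19) + 1800 = 620.
PA = 620 / 1.24 = 500 ft.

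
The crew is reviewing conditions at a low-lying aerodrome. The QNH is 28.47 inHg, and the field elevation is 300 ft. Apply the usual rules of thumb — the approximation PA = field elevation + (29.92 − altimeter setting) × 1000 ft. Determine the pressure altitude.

1750 ft

Pressure correction = (29.92 − 28.47) × 1000 = +1450 ft.
Pressure altitude = 300 + (+1450) = 1750 ft.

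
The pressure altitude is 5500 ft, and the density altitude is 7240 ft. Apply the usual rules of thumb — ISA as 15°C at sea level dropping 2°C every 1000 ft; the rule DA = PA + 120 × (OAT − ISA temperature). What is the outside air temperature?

Density altitude − pressure altitude = 7240 − 5500 = +1740 ft.
At 120 ft/°C that is an ISA deviation of 1740/120 = +14.5°C.
ISA temperature at 5500 ft = 15 − 2 × (5500/1000) = 4°C.
OAT = ISA + deviation = 4 + (+14.5) = 18.5°C.

18.5°C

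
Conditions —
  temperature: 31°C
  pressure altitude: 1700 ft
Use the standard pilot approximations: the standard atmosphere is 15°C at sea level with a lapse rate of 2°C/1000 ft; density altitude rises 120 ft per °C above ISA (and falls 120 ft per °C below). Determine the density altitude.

4028 ft

ISA temperature at 1700 ft = 15 − 2 × (1700/1000) = 11.6°C.
ISA deviation = 31 − 11.6 = +19.4°C.
Density altitude = 1700 + 120 × (19.4) = 1700 + (+2328) = 4028 ft.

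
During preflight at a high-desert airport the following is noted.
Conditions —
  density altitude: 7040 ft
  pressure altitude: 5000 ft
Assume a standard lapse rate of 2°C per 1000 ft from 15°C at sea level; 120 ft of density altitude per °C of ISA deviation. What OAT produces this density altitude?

22°C

Density altitude − pressure altitude = 7040 − 5000 = +2040 ft.
At 120 ft/°C that is an ISA deviation of 2040/120 = +17°C.
ISA temperature at 5000 ft = 15 − 2 × (5000/1000) = 5°C.
OAT = ISA + deviation = 5 + (+17) = 22°C.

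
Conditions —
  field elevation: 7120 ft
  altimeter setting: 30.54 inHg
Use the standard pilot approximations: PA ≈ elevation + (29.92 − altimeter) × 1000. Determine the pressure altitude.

6500 ft

Pressure correction = (29.92 − 30.54) × 1000 = -620 ft.
Pressure altitude = 7120 + (-620) = 6500 ft.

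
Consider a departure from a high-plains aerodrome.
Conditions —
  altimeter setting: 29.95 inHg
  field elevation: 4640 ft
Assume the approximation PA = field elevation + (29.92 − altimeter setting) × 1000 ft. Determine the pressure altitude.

Pressure correction = (29.92 − 29.95) × 1000 = -30 ft.
Pressure altitude = 4640 + (-30) = 4610 ft.

4610 ft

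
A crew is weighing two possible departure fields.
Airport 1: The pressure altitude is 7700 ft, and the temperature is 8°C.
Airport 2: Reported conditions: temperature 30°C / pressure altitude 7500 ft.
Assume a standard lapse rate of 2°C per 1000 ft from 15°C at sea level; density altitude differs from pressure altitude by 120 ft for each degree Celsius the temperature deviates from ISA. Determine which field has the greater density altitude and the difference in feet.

Airport 1: ISA temp = -0.4°C, deviation +8.4°C, DA = 7700 + 120 × 8.4 = 8708 ft.
Airport 2: ISA temp = 0°C, deviation +30°C, DA = 7500 + 120 × 30 = 11100 ft.
Airport 2 is higher by 11100 − 8708 = 2392 ft.

Airport 2 by 2392 ft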